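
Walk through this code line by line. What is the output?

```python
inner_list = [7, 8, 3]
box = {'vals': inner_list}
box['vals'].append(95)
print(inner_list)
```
[7, 8, 3, 95]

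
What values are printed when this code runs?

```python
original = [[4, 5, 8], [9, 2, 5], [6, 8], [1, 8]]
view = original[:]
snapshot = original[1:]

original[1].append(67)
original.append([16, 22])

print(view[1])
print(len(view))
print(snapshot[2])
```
[9, 2, 5, 67]
4
[1, 8]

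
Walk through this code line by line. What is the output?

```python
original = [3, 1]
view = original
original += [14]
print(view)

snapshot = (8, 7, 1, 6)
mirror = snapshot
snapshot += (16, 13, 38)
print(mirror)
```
[3, 1, 14]
(8, 7, 1, 6)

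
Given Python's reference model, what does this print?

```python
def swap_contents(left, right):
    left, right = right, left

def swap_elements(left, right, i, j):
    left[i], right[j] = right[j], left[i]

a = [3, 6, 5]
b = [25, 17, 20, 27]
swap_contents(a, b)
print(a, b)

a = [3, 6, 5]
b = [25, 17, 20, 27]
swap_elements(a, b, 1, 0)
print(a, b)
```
[3, 6, 5] [25, 17, 20, 27]
[3, 25, 5] [6, 17, 20, 27]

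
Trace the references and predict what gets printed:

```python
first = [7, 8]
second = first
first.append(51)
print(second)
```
[7, 8, 51]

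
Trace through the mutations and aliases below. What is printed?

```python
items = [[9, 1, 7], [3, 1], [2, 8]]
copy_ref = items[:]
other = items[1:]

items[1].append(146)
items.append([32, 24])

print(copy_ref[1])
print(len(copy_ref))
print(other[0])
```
[3, 1, 146]
3
[3, 1, 146]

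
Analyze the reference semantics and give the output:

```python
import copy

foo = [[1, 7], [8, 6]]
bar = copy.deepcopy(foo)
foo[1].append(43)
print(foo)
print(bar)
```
[[1, 7], [8, 6, 43]]
[[1, 7], [8, 6]]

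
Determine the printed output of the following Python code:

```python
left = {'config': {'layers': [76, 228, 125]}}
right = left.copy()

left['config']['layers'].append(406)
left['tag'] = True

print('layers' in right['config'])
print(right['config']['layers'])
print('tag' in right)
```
True
[76, 228, 125, 406]
False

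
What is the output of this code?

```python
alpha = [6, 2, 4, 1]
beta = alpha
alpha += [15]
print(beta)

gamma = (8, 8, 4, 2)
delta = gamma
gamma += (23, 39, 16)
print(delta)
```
[6, 2, 4, 1, 15]
(8, 8, 4, 2)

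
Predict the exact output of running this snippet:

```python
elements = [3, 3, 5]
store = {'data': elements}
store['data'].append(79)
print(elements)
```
[3, 3, 5, 79]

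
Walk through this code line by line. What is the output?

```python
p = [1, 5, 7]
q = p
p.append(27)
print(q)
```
[1, 5, 7, 27]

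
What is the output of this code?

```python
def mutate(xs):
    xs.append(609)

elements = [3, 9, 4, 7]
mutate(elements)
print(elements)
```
[3, 9, 4, 7, 609]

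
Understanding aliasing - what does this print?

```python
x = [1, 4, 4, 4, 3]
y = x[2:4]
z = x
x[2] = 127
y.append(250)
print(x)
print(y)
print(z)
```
[1, 4, 127, 4, 3]
[4, 4, 250]
[1, 4, 127, 4, 3]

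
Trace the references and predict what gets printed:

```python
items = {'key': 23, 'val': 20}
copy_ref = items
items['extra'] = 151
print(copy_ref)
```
{'key': 23, 'val': 20, 'extra': 151}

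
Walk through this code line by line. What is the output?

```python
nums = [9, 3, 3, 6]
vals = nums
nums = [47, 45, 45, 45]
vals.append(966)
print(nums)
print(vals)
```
[47, 45, 45, 45]
[9, 3, 3, 6, 966]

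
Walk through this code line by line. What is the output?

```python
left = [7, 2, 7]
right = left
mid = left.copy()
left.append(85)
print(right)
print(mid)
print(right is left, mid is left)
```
[7, 2, 7, 85]
[7, 2, 7]
True False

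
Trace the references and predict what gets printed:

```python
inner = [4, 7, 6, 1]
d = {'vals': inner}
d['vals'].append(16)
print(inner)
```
[4, 7, 6, 1, 16]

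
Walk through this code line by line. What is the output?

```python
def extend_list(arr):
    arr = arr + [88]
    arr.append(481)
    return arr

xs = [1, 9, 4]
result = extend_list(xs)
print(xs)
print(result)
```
[1, 9, 4]
[1, 9, 4, 88, 481]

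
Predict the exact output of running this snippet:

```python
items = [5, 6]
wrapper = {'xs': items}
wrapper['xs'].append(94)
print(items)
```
[5, 6, 94]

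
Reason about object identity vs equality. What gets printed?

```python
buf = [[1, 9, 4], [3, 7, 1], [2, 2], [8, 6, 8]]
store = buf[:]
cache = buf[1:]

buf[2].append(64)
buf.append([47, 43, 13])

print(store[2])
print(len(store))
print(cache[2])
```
[2, 2, 64]
4
[8, 6, 8]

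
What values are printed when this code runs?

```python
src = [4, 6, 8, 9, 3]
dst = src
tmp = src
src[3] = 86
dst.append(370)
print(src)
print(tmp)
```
[4, 6, 8, 86, 3, 370]
[4, 6, 8, 86, 3, 370]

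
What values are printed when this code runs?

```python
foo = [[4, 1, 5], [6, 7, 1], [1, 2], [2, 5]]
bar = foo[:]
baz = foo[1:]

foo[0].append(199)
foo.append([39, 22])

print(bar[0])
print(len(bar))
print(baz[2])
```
[4, 1, 5, 199]
4
[2, 5]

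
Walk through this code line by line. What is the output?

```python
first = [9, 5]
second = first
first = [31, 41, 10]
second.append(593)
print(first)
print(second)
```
[31, 41, 10]
[9, 5, 593]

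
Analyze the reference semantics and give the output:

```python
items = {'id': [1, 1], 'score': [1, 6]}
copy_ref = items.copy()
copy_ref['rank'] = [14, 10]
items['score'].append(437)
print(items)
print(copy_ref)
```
{'id': [1, 1], 'score': [1, 6, 437]}
{'id': [1, 1], 'score': [1, 6, 437], 'rank': [14, 10]}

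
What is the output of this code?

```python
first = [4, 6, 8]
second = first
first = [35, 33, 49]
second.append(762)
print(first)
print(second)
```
[35, 33, 49]
[4, 6, 8, 762]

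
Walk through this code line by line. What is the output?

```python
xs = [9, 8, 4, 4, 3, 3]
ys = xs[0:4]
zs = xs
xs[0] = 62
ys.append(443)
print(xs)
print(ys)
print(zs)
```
[62, 8, 4, 4, 3, 3]
[9, 8, 4, 4, 443]
[62, 8, 4, 4, 3, 3]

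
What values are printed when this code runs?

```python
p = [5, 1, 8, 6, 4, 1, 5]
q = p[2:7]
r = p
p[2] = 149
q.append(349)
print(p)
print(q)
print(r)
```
[5, 1, 149, 6, 4, 1, 5]
[8, 6, 4, 1, 5, 349]
[5, 1, 149, 6, 4, 1, 5]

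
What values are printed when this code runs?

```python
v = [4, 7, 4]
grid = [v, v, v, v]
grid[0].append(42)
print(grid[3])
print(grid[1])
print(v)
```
[4, 7, 4, 42]
[4, 7, 4, 42]
[4, 7, 4, 42]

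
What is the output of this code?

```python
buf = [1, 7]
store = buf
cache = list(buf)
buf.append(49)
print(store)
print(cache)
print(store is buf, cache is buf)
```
[1, 7, 49]
[1, 7]
True False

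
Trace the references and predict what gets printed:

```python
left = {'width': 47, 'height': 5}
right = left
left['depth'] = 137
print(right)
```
{'width': 47, 'height': 5, 'depth': 137}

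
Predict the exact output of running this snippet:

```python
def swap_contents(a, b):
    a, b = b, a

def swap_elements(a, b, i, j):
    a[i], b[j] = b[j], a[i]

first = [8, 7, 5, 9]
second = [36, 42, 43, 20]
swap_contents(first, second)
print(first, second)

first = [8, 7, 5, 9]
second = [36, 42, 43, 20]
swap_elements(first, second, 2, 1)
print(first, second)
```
[8, 7, 5, 9] [36, 42, 43, 20]
[8, 7, 42, 9] [36, 5, 43, 20]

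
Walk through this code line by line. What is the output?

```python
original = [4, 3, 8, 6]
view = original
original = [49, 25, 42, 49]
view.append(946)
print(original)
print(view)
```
[49, 25, 42, 49]
[4, 3, 8, 6, 946]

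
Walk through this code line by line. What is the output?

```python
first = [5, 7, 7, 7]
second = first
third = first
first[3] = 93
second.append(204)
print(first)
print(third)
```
[5, 7, 7, 93, 204]
[5, 7, 7, 93, 204]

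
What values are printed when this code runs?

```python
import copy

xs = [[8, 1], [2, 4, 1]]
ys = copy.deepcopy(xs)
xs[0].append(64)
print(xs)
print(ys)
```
[[8, 1, 64], [2, 4, 1]]
[[8, 1], [2, 4, 1]]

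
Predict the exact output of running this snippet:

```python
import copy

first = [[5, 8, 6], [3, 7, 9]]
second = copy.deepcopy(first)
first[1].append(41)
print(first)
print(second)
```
[[5, 8, 6], [3, 7, 9, 41]]
[[5, 8, 6], [3, 7, 9]]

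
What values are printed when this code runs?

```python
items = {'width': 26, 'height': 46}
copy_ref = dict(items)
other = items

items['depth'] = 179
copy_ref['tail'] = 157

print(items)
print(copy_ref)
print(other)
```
{'width': 26, 'height': 46, 'depth': 179}
{'width': 26, 'height': 46, 'tail': 157}
{'width': 26, 'height': 46, 'depth': 179}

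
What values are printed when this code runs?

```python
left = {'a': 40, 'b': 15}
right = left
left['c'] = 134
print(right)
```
{'a': 40, 'b': 15, 'c': 134}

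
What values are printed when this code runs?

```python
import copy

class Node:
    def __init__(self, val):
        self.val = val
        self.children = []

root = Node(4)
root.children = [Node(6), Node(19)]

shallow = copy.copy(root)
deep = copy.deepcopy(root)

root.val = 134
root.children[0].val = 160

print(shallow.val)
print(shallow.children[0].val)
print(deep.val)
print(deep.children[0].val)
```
4
160
4
6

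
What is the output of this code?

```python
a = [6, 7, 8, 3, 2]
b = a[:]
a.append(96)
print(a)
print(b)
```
[6, 7, 8, 3, 2, 96]
[6, 7, 8, 3, 2]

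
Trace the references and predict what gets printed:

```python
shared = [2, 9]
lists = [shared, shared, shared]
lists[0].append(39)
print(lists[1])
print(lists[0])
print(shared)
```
[2, 9, 39]
[2, 9, 39]
[2, 9, 39]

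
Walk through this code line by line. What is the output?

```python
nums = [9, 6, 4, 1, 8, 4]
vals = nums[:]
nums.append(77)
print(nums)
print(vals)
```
[9, 6, 4, 1, 8, 4, 77]
[9, 6, 4, 1, 8, 4]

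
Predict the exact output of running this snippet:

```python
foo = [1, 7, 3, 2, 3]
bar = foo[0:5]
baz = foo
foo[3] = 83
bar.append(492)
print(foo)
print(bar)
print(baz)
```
[1, 7, 3, 83, 3]
[1, 7, 3, 2, 3, 492]
[1, 7, 3, 83, 3]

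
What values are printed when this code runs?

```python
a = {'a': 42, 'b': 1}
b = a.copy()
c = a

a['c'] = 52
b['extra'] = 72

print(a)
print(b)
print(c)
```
{'a': 42, 'b': 1, 'c': 52}
{'a': 42, 'b': 1, 'extra': 72}
{'a': 42, 'b': 1, 'c': 52}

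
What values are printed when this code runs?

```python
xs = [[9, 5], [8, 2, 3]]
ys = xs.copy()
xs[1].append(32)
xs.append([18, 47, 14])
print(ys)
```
[[9, 5], [8, 2, 3, 32]]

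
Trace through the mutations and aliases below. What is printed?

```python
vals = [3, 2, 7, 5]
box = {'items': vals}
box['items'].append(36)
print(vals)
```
[3, 2, 7, 5, 36]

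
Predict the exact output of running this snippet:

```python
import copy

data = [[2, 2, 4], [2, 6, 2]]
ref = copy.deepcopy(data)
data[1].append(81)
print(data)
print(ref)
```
[[2, 2, 4], [2, 6, 2, 81]]
[[2, 2, 4], [2, 6, 2]]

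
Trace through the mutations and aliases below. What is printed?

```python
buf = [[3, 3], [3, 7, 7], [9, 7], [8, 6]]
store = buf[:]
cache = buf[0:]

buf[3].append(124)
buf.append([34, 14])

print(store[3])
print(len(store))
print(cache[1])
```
[8, 6, 124]
4
[3, 7, 7]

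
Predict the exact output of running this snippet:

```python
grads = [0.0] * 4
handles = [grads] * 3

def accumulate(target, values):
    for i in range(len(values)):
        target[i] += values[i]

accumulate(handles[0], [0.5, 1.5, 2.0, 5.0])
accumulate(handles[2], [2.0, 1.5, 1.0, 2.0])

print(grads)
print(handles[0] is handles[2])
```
[2.5, 3.0, 3.0, 7.0]
True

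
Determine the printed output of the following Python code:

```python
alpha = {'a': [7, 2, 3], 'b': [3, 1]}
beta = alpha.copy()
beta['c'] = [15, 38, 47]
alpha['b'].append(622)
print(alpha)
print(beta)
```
{'a': [7, 2, 3], 'b': [3, 1, 622]}
{'a': [7, 2, 3], 'b': [3, 1, 622], 'c': [15, 38, 47]}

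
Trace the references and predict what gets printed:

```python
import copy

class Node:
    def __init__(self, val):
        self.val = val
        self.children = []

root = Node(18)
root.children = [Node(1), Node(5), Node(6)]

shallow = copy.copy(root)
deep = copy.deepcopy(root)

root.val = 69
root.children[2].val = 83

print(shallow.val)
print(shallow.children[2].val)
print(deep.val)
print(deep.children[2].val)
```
18
83
18
6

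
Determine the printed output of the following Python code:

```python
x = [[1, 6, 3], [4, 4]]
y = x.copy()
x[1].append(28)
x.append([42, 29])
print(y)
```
[[1, 6, 3], [4, 4, 28]]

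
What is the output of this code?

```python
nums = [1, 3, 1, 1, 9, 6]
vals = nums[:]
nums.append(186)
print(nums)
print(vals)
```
[1, 3, 1, 1, 9, 6, 186]
[1, 3, 1, 1, 9, 6]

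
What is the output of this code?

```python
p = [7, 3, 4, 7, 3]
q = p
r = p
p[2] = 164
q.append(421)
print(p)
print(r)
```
[7, 3, 164, 7, 3, 421]
[7, 3, 164, 7, 3, 421]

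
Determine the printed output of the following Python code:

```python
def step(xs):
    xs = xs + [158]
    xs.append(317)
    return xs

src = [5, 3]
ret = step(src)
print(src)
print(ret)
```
[5, 3]
[5, 3, 158, 317]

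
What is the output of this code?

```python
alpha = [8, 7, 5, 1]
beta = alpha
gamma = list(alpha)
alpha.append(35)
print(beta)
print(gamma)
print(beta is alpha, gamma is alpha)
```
[8, 7, 5, 1, 35]
[8, 7, 5, 1]
True False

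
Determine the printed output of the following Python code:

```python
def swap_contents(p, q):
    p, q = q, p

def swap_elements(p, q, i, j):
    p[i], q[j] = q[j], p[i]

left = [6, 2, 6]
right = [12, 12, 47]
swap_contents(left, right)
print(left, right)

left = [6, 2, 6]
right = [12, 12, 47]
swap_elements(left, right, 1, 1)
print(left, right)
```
[6, 2, 6] [12, 12, 47]
[6, 12, 6] [12, 2, 47]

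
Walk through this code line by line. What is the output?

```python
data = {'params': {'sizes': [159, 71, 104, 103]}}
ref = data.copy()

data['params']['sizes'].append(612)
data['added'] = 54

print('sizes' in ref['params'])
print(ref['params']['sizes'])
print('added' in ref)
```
True
[159, 71, 104, 103, 612]
False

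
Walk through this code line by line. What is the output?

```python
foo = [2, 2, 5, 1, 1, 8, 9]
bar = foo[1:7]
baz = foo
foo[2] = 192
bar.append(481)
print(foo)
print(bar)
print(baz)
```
[2, 2, 192, 1, 1, 8, 9]
[2, 5, 1, 1, 8, 9, 481]
[2, 2, 192, 1, 1, 8, 9]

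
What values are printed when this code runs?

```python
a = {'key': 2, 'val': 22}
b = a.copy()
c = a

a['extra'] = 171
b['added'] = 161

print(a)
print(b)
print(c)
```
{'key': 2, 'val': 22, 'extra': 171}
{'key': 2, 'val': 22, 'added': 161}
{'key': 2, 'val': 22, 'extra': 171}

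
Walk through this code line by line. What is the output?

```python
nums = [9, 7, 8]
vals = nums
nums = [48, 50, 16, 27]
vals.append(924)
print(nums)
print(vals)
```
[48, 50, 16, 27]
[9, 7, 8, 924]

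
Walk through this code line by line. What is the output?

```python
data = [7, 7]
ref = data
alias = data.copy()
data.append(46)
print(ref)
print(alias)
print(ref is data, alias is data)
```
[7, 7, 46]
[7, 7]
True False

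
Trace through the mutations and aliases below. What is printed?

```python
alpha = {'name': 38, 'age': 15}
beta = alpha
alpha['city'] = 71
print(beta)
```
{'name': 38, 'age': 15, 'city': 71}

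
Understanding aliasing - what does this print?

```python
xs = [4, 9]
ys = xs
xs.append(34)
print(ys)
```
[4, 9, 34]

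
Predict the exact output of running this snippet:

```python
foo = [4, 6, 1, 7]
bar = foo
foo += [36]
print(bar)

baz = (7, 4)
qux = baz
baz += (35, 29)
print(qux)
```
[4, 6, 1, 7, 36]
(7, 4)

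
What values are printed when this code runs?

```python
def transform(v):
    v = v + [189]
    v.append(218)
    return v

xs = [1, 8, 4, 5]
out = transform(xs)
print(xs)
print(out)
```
[1, 8, 4, 5]
[1, 8, 4, 5, 189, 218]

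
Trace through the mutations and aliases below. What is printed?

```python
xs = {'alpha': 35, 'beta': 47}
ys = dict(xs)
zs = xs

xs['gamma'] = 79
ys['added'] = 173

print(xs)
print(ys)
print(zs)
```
{'alpha': 35, 'beta': 47, 'gamma': 79}
{'alpha': 35, 'beta': 47, 'added': 173}
{'alpha': 35, 'beta': 47, 'gamma': 79}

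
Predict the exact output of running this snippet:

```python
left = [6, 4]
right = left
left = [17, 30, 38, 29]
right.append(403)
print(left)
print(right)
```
[17, 30, 38, 29]
[6, 4, 403]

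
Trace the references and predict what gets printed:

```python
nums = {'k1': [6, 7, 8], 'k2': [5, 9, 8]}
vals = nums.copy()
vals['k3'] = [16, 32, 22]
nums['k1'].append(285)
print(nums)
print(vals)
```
{'k1': [6, 7, 8, 285], 'k2': [5, 9, 8]}
{'k1': [6, 7, 8, 285], 'k2': [5, 9, 8], 'k3': [16, 32, 22]}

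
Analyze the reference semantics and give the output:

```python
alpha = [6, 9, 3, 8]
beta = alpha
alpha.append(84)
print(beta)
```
[6, 9, 3, 8, 84]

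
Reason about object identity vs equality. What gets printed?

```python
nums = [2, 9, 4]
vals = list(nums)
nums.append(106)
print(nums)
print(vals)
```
[2, 9, 4, 106]
[2, 9, 4]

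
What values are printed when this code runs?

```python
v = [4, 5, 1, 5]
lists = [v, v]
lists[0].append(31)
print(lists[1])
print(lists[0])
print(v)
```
[4, 5, 1, 5, 31]
[4, 5, 1, 5, 31]
[4, 5, 1, 5, 31]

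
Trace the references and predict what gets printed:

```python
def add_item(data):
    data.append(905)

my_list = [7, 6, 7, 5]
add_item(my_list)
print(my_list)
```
[7, 6, 7, 5, 905]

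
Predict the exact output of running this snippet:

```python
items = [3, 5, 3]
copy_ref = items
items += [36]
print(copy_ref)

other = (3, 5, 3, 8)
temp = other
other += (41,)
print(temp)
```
[3, 5, 3, 36]
(3, 5, 3, 8)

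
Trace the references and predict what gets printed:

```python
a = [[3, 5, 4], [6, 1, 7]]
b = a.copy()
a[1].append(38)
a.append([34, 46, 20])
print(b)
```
[[3, 5, 4], [6, 1, 7, 38]]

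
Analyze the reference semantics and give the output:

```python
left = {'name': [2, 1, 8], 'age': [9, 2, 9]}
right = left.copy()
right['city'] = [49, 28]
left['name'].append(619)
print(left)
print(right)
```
{'name': [2, 1, 8, 619], 'age': [9, 2, 9]}
{'name': [2, 1, 8, 619], 'age': [9, 2, 9], 'city': [49, 28]}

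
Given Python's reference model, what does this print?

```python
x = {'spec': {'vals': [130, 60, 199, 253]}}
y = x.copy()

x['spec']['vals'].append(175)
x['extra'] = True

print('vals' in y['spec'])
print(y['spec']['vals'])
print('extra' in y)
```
True
[130, 60, 199, 253, 175]
False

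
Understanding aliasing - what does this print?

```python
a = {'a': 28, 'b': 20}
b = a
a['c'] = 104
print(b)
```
{'a': 28, 'b': 20, 'c': 104}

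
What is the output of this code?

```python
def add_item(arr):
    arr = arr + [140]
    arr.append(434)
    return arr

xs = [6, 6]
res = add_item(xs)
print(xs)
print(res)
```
[6, 6]
[6, 6, 140, 434]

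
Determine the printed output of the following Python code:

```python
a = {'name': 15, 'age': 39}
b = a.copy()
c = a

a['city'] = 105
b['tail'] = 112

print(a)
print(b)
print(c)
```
{'name': 15, 'age': 39, 'city': 105}
{'name': 15, 'age': 39, 'tail': 112}
{'name': 15, 'age': 39, 'city': 105}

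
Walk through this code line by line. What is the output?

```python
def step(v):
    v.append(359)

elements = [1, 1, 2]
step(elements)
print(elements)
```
[1, 1, 2, 359]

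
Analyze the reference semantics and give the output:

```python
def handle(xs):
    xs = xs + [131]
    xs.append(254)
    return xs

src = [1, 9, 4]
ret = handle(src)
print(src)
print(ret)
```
[1, 9, 4]
[1, 9, 4, 131, 254]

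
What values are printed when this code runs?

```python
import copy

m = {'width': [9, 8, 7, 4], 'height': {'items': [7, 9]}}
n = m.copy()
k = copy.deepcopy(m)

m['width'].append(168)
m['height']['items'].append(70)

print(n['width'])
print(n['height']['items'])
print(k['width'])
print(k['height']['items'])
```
[9, 8, 7, 4, 168]
[7, 9, 70]
[9, 8, 7, 4]
[7, 9]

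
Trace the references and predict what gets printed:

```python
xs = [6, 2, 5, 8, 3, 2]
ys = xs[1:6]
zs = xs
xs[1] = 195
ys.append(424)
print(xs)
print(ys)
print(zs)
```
[6, 195, 5, 8, 3, 2]
[2, 5, 8, 3, 2, 424]
[6, 195, 5, 8, 3, 2]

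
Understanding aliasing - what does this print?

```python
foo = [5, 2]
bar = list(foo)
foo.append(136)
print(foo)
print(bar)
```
[5, 2, 136]
[5, 2]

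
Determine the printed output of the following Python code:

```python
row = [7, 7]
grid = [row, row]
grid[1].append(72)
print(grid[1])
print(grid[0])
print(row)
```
[7, 7, 72]
[7, 7, 72]
[7, 7, 72]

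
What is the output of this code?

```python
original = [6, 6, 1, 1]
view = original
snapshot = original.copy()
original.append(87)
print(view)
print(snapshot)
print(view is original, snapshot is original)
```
[6, 6, 1, 1, 87]
[6, 6, 1, 1]
True False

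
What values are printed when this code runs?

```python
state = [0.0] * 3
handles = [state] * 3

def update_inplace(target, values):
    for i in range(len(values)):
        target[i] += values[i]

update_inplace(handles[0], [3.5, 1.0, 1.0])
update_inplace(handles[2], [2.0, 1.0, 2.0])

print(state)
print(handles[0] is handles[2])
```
[5.5, 2.0, 3.0]
True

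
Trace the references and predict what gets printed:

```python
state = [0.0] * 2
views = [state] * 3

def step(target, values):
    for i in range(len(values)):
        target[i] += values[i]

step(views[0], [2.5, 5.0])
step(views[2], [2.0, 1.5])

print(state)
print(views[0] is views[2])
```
[4.5, 6.5]
True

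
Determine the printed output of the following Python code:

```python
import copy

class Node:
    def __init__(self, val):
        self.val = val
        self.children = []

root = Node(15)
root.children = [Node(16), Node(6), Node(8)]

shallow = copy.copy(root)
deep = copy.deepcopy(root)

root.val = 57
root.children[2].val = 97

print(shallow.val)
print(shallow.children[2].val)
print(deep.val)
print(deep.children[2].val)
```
15
97
15
8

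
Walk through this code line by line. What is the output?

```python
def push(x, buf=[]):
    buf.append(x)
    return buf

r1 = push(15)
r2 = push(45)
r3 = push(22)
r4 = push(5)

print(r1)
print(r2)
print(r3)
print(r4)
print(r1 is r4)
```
[15, 45, 22, 5]
[15, 45, 22, 5]
[15, 45, 22, 5]
[15, 45, 22, 5]
True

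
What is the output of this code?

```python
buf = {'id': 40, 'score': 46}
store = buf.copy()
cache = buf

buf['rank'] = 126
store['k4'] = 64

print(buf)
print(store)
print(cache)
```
{'id': 40, 'score': 46, 'rank': 126}
{'id': 40, 'score': 46, 'k4': 64}
{'id': 40, 'score': 46, 'rank': 126}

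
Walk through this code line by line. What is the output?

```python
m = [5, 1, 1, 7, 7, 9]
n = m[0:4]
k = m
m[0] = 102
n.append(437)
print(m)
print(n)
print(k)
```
[102, 1, 1, 7, 7, 9]
[5, 1, 1, 7, 437]
[102, 1, 1, 7, 7, 9]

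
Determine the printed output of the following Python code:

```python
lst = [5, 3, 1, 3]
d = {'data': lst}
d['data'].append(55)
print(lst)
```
[5, 3, 1, 3, 55]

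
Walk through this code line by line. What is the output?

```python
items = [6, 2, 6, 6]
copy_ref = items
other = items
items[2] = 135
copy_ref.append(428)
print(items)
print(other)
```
[6, 2, 135, 6, 428]
[6, 2, 135, 6, 428]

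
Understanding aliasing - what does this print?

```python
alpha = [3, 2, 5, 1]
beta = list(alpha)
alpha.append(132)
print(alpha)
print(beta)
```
[3, 2, 5, 1, 132]
[3, 2, 5, 1]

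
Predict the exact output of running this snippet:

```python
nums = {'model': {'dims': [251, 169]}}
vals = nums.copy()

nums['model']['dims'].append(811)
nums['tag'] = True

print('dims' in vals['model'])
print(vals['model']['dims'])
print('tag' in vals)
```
True
[251, 169, 811]
False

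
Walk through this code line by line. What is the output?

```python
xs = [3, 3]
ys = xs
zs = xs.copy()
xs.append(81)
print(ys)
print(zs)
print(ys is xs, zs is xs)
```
[3, 3, 81]
[3, 3]
True False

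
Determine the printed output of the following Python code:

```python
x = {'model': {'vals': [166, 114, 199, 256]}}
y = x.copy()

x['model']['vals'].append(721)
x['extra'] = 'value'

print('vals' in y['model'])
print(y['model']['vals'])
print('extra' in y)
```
True
[166, 114, 199, 256, 721]
False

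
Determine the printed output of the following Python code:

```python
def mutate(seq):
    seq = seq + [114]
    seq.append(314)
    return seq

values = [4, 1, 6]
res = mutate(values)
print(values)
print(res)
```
[4, 1, 6]
[4, 1, 6, 114, 314]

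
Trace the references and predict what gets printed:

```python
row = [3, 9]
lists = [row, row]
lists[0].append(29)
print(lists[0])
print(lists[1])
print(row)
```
[3, 9, 29]
[3, 9, 29]
[3, 9, 29]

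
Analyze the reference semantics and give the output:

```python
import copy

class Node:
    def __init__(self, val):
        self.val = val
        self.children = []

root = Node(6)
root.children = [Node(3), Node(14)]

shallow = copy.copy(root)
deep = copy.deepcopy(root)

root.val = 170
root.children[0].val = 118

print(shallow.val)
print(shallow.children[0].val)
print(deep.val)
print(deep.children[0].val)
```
6
118
6
3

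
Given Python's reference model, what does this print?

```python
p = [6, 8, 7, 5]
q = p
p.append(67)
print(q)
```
[6, 8, 7, 5, 67]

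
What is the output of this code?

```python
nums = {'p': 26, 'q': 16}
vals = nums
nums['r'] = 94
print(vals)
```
{'p': 26, 'q': 16, 'r': 94}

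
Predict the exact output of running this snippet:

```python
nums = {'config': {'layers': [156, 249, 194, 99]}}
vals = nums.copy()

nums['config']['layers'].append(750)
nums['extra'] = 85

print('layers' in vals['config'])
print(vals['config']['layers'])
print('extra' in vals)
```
True
[156, 249, 194, 99, 750]
False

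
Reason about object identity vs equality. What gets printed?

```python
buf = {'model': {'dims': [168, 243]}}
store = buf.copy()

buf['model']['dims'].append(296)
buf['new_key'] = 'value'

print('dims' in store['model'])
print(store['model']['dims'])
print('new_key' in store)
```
True
[168, 243, 296]
False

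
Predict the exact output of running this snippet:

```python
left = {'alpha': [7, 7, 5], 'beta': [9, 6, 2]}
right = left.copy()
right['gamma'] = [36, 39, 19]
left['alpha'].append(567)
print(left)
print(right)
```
{'alpha': [7, 7, 5, 567], 'beta': [9, 6, 2]}
{'alpha': [7, 7, 5, 567], 'beta': [9, 6, 2], 'gamma': [36, 39, 19]}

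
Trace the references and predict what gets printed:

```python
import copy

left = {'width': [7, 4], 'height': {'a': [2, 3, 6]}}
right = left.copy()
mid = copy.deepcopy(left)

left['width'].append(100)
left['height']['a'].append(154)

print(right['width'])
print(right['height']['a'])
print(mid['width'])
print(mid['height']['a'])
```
[7, 4, 100]
[2, 3, 6, 154]
[7, 4]
[2, 3, 6]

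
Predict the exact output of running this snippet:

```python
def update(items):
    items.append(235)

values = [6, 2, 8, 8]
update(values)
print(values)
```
[6, 2, 8, 8, 235]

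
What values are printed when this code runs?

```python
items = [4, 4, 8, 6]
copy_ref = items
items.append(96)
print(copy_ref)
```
[4, 4, 8, 6, 96]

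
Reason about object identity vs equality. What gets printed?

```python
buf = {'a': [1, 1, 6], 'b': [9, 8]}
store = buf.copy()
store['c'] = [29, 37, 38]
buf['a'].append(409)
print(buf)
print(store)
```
{'a': [1, 1, 6, 409], 'b': [9, 8]}
{'a': [1, 1, 6, 409], 'b': [9, 8], 'c': [29, 37, 38]}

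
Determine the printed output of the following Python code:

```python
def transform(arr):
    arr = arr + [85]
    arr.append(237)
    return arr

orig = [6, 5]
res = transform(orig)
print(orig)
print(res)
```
[6, 5]
[6, 5, 85, 237]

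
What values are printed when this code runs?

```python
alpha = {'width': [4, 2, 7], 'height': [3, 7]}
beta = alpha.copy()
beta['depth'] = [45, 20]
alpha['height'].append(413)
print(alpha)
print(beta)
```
{'width': [4, 2, 7], 'height': [3, 7, 413]}
{'width': [4, 2, 7], 'height': [3, 7, 413], 'depth': [45, 20]}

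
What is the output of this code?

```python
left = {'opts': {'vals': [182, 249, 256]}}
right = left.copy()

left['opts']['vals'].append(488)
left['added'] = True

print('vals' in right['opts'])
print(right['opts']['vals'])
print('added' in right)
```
True
[182, 249, 256, 488]
False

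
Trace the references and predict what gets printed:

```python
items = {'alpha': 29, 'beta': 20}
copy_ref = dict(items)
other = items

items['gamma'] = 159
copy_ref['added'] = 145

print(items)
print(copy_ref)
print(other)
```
{'alpha': 29, 'beta': 20, 'gamma': 159}
{'alpha': 29, 'beta': 20, 'added': 145}
{'alpha': 29, 'beta': 20, 'gamma': 159}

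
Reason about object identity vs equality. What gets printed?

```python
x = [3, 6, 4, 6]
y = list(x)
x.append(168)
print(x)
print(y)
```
[3, 6, 4, 6, 168]
[3, 6, 4, 6]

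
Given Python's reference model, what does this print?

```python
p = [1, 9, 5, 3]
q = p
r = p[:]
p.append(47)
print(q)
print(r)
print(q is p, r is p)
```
[1, 9, 5, 3, 47]
[1, 9, 5, 3]
True False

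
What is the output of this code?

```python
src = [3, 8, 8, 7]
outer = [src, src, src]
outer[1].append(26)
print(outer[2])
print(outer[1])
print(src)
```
[3, 8, 8, 7, 26]
[3, 8, 8, 7, 26]
[3, 8, 8, 7, 26]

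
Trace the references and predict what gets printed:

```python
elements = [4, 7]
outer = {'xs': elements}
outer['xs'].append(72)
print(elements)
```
[4, 7, 72]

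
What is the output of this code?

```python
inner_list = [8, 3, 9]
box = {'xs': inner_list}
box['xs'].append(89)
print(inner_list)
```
[8, 3, 9, 89]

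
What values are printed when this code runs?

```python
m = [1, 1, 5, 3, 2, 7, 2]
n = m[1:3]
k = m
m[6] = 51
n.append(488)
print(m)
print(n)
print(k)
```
[1, 1, 5, 3, 2, 7, 51]
[1, 5, 488]
[1, 1, 5, 3, 2, 7, 51]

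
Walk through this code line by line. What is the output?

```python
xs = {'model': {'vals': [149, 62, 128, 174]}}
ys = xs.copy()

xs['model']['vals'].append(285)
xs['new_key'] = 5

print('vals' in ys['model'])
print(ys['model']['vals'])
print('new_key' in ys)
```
True
[149, 62, 128, 174, 285]
False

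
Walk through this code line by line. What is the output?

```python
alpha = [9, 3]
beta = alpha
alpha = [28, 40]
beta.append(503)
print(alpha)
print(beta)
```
[28, 40]
[9, 3, 503]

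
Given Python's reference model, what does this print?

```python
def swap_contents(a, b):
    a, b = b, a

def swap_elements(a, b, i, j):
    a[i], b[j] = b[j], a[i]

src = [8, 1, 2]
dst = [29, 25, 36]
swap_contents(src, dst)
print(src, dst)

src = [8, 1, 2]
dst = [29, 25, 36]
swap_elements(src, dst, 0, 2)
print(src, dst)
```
[8, 1, 2] [29, 25, 36]
[36, 1, 2] [29, 25, 8]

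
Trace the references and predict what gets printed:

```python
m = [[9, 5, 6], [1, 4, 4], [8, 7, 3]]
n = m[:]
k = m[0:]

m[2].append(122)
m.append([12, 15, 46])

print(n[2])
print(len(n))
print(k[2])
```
[8, 7, 3, 122]
3
[8, 7, 3, 122]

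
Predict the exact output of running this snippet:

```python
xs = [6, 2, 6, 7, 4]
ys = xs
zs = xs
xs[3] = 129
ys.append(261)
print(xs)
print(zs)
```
[6, 2, 6, 129, 4, 261]
[6, 2, 6, 129, 4, 261]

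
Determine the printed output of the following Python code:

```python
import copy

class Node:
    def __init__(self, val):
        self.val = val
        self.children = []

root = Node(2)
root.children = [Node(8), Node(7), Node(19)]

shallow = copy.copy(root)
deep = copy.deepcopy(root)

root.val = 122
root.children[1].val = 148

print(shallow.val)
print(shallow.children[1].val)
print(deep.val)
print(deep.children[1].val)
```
2
148
2
7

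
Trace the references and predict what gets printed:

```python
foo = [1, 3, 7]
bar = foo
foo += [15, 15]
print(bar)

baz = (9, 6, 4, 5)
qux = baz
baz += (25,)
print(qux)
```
[1, 3, 7, 15, 15]
(9, 6, 4, 5)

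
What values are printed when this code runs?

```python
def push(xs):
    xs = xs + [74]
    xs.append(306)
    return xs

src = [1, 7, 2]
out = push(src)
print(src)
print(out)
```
[1, 7, 2]
[1, 7, 2, 74, 306]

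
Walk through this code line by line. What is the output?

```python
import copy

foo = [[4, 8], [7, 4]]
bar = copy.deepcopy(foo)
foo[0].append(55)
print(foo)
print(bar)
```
[[4, 8, 55], [7, 4]]
[[4, 8], [7, 4]]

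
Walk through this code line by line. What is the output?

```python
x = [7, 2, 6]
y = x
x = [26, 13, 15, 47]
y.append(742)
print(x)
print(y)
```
[26, 13, 15, 47]
[7, 2, 6, 742]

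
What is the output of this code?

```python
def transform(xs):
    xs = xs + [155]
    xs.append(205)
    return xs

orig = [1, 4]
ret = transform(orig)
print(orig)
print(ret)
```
[1, 4]
[1, 4, 155, 205]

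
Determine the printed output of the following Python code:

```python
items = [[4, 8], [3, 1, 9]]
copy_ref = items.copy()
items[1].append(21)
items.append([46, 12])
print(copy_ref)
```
[[4, 8], [3, 1, 9, 21]]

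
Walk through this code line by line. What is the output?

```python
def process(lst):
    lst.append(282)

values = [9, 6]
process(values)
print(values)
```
[9, 6, 282]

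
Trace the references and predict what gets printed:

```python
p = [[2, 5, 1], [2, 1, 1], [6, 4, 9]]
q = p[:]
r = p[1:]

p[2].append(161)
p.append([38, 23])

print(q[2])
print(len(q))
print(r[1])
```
[6, 4, 9, 161]
3
[6, 4, 9, 161]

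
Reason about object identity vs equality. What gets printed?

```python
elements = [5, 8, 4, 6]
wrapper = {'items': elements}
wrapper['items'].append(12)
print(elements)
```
[5, 8, 4, 6, 12]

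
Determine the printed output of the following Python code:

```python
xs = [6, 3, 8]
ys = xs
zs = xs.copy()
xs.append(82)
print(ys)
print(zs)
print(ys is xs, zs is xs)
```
[6, 3, 8, 82]
[6, 3, 8]
True False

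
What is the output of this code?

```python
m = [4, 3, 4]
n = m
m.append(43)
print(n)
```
[4, 3, 4, 43]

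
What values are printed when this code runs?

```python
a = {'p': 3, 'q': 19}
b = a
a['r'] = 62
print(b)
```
{'p': 3, 'q': 19, 'r': 62}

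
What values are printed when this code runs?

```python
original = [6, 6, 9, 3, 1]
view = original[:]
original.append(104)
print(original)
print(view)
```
[6, 6, 9, 3, 1, 104]
[6, 6, 9, 3, 1]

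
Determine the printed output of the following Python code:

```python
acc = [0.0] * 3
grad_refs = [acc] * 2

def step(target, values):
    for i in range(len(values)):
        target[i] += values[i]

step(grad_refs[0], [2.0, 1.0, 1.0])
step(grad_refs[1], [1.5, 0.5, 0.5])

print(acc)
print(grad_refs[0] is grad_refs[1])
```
[3.5, 1.5, 1.5]
True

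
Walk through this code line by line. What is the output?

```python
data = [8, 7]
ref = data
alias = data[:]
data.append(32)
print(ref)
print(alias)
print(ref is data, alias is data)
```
[8, 7, 32]
[8, 7]
True False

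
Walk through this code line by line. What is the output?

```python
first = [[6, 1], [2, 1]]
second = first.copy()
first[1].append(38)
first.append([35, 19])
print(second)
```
[[6, 1], [2, 1, 38]]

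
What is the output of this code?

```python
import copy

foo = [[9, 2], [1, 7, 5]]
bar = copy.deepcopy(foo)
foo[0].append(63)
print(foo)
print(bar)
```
[[9, 2, 63], [1, 7, 5]]
[[9, 2], [1, 7, 5]]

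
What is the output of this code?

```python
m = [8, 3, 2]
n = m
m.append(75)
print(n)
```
[8, 3, 2, 75]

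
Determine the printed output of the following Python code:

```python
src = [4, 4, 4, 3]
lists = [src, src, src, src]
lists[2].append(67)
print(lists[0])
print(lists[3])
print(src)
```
[4, 4, 4, 3, 67]
[4, 4, 4, 3, 67]
[4, 4, 4, 3, 67]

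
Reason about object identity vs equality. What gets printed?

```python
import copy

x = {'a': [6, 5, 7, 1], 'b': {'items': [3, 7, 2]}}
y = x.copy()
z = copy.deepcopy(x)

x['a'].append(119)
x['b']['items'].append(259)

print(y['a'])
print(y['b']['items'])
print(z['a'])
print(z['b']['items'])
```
[6, 5, 7, 1, 119]
[3, 7, 2, 259]
[6, 5, 7, 1]
[3, 7, 2]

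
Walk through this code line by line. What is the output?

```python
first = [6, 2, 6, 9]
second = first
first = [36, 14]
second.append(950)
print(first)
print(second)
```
[36, 14]
[6, 2, 6, 9, 950]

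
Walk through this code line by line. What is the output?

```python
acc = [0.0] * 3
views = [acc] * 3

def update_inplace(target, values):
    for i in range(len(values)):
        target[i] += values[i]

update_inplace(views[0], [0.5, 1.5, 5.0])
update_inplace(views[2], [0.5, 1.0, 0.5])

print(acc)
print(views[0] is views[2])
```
[1.0, 2.5, 5.5]
True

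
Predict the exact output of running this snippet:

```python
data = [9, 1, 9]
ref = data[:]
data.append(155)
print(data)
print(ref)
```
[9, 1, 9, 155]
[9, 1, 9]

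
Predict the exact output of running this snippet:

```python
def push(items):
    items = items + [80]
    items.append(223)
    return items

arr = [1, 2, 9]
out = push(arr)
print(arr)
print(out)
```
[1, 2, 9]
[1, 2, 9, 80, 223]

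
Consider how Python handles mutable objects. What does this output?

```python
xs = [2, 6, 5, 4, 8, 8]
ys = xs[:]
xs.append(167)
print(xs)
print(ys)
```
[2, 6, 5, 4, 8, 8, 167]
[2, 6, 5, 4, 8, 8]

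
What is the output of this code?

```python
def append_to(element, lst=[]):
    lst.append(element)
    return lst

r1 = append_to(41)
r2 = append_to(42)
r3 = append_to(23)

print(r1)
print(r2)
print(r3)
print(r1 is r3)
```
[41, 42, 23]
[41, 42, 23]
[41, 42, 23]
True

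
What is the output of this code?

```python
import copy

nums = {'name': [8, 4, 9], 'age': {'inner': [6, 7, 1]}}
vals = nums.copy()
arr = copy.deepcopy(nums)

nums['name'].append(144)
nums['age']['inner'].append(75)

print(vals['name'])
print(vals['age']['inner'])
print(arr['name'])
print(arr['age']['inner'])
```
[8, 4, 9, 144]
[6, 7, 1, 75]
[8, 4, 9]
[6, 7, 1]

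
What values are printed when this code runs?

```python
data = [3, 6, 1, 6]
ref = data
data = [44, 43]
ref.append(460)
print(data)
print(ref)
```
[44, 43]
[3, 6, 1, 6, 460]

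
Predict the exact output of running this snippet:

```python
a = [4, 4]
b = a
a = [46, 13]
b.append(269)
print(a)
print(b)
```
[46, 13]
[4, 4, 269]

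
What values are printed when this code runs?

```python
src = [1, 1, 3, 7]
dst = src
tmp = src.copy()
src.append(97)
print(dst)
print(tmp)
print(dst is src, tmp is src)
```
[1, 1, 3, 7, 97]
[1, 1, 3, 7]
True False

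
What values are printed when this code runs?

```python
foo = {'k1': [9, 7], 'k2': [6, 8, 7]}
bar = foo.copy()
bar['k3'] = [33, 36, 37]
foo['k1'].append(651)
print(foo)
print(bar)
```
{'k1': [9, 7, 651], 'k2': [6, 8, 7]}
{'k1': [9, 7, 651], 'k2': [6, 8, 7], 'k3': [33, 36, 37]}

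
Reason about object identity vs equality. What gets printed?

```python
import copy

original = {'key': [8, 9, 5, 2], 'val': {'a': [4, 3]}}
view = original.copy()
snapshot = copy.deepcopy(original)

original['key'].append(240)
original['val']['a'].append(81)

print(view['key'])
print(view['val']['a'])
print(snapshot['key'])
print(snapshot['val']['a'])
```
[8, 9, 5, 2, 240]
[4, 3, 81]
[8, 9, 5, 2]
[4, 3]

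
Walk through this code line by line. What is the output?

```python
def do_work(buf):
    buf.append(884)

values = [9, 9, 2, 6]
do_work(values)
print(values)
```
[9, 9, 2, 6, 884]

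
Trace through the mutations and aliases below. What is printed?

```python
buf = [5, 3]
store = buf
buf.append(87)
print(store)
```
[5, 3, 87]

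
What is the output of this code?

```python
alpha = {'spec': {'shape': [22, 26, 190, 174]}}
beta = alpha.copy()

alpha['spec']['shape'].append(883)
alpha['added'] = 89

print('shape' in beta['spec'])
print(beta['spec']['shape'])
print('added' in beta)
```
True
[22, 26, 190, 174, 883]
False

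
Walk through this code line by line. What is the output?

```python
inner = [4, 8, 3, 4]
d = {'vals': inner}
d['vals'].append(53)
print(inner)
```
[4, 8, 3, 4, 53]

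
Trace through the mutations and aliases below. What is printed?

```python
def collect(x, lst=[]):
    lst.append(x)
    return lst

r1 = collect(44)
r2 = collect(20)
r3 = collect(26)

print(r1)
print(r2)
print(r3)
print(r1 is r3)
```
[44, 20, 26]
[44, 20, 26]
[44, 20, 26]
True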